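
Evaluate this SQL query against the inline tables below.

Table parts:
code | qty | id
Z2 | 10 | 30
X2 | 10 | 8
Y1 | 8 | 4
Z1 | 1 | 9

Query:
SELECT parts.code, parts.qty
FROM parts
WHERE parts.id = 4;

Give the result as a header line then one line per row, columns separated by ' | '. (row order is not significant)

After WHERE (1 rows):
parts.code | parts.qty | parts.id
Y1 | 8 | 4
After SELECT (1 rows):
parts.code | parts.qty
Y1 | 8

== RESULT ==
parts.code | parts.qty
Y1 | 8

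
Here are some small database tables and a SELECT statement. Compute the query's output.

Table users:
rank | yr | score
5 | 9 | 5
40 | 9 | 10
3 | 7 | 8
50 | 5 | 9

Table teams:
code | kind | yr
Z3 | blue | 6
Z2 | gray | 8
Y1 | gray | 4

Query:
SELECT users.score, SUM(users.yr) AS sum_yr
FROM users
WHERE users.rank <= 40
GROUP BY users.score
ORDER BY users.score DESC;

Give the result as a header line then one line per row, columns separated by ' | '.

After WHERE (3 rows):
users.rank | users.yr | users.score
5 | 9 | 5
40 | 9 | 10
3 | 7 | 8
After GROUP BY (3 rows):
users.score | sum_yr
5 | 9
10 | 9
8 | 7
After ORDER BY (3 rows):
users.score | sum_yr
10 | 9
8 | 7
5 | 9

== RESULT ==
users.score | sum_yr
10 | 9
8 | 7
5 | 9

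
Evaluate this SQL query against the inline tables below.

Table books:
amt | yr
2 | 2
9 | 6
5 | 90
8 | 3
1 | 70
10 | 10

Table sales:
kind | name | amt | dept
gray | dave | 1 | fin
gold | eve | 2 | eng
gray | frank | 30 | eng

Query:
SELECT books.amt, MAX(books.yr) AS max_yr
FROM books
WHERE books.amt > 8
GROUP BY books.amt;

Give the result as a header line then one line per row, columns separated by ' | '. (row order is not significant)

== RESULT ==
books.amt | max_yr
9 | 6
10 | 10

Derivation:
After WHERE (2 rows):
books.amt | books.yr
9 | 6
10 | 10
After GROUP BY (2 rows):
books.amt | max_yr
9 | 6
10 | 10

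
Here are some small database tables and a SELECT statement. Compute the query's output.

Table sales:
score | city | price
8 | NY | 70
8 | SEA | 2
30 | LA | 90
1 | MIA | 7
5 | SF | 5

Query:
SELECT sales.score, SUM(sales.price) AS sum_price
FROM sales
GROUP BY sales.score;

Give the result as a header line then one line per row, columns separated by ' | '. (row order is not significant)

== RESULT ==
sales.score | sum_price
8 | 72
30 | 90
1 | 7
5 | 5

Derivation:
After GROUP BY (4 rows):
sales.score | sum_price
8 | 72
30 | 90
1 | 7
5 | 5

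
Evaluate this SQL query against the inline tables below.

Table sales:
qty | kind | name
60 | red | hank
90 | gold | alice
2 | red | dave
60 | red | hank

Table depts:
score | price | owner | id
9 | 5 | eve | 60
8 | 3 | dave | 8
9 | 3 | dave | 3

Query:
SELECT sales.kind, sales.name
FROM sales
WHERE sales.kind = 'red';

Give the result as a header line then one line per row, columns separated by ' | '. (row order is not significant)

After WHERE (3 rows):
sales.qty | sales.kind | sales.name
60 | red | hank
2 | red | dave
60 | red | hank
After SELECT (3 rows):
sales.kind | sales.name
red | hank
red | dave
red | hank

== RESULT ==
sales.kind | sales.name
red | hank
red | dave
red | hank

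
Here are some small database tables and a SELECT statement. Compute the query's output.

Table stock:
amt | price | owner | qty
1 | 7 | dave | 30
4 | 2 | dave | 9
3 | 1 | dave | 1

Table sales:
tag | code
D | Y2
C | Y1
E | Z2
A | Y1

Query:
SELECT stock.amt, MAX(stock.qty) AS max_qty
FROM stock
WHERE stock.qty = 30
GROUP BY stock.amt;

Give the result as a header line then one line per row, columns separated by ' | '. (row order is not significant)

== RESULT ==
stock.amt | max_qty
1 | 30

Derivation:
After WHERE (1 rows):
stock.amt | stock.price | stock.owner | stock.qty
1 | 7 | dave | 30
After GROUP BY (1 rows):
stock.amt | max_qty
1 | 30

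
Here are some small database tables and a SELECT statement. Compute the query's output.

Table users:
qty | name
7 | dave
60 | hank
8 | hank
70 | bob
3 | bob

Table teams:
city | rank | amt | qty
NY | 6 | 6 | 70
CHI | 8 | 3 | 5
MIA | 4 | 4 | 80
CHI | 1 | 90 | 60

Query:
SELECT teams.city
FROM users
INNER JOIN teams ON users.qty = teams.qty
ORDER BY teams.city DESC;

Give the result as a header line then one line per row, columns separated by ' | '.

After JOIN teams (2 rows):
users.qty | users.name | teams.city | teams.rank | teams.amt | teams.qty
60 | hank | CHI | 1 | 90 | 60
70 | bob | NY | 6 | 6 | 70
After SELECT (2 rows):
teams.city
CHI
NY
After ORDER BY (2 rows):
teams.city
NY
CHI

== RESULT ==
teams.city
NY
CHI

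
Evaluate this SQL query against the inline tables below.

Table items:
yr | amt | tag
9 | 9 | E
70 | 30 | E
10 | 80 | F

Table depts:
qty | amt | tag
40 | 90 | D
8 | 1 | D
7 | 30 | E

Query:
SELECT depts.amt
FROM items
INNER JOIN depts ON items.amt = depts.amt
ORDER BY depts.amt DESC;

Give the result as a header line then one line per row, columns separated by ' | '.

After JOIN depts (1 rows):
items.yr | items.amt | items.tag | depts.qty | depts.amt | depts.tag
70 | 30 | E | 7 | 30 | E
After SELECT (1 rows):
depts.amt
30
After ORDER BY (1 rows):
depts.amt
30

== RESULT ==
depts.amt
30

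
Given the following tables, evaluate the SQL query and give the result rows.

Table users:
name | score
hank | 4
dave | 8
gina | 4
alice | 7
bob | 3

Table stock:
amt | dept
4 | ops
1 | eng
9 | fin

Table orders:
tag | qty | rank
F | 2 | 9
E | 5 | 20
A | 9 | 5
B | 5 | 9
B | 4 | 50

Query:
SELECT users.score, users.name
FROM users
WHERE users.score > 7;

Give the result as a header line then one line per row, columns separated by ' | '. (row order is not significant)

== RESULT ==
users.score | users.name
8 | dave

Derivation:
After WHERE (1 rows):
users.name | users.score
dave | 8
After SELECT (1 rows):
users.score | users.name
8 | dave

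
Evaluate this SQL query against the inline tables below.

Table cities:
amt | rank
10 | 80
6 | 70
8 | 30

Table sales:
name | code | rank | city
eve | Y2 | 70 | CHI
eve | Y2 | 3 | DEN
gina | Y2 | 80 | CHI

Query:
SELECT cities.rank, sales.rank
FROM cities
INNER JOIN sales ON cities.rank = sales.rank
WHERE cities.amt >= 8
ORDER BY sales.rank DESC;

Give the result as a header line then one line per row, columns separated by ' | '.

== RESULT ==
cities.rank | sales.rank
80 | 80

Derivation:
After JOIN sales (2 rows):
cities.amt | cities.rank | sales.name | sales.code | sales.rank | sales.city
10 | 80 | gina | Y2 | 80 | CHI
6 | 70 | eve | Y2 | 70 | CHI
After WHERE (1 rows):
cities.amt | cities.rank | sales.name | sales.code | sales.rank | sales.city
10 | 80 | gina | Y2 | 80 | CHI
After SELECT (1 rows):
cities.rank | sales.rank
80 | 80
After ORDER BY (1 rows):
cities.rank | sales.rank
80 | 80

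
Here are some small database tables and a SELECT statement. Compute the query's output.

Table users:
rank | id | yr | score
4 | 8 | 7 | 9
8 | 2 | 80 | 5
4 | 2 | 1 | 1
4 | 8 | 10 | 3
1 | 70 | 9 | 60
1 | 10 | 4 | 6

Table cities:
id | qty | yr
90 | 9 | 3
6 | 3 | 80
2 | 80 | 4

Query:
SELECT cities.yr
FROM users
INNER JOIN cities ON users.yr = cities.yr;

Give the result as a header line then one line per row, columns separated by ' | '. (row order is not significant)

== RESULT ==
cities.yr
80
4

Derivation:
After JOIN cities (2 rows):
users.rank | users.id | users.yr | users.score | cities.id | cities.qty | cities.yr
8 | 2 | 80 | 5 | 6 | 3 | 80
1 | 10 | 4 | 6 | 2 | 80 | 4
After SELECT (2 rows):
cities.yr
80
4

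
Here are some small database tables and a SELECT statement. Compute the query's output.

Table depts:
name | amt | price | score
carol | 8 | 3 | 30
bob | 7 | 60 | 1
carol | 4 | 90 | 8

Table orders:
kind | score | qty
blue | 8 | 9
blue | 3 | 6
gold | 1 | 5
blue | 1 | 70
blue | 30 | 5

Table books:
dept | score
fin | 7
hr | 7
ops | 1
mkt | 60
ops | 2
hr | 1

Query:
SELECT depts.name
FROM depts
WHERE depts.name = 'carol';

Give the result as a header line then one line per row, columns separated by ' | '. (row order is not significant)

After WHERE (2 rows):
depts.name | depts.amt | depts.price | depts.score
carol | 8 | 3 | 30
carol | 4 | 90 | 8
After SELECT (2 rows):
depts.name
carol
carol

== RESULT ==
depts.name
carol
carol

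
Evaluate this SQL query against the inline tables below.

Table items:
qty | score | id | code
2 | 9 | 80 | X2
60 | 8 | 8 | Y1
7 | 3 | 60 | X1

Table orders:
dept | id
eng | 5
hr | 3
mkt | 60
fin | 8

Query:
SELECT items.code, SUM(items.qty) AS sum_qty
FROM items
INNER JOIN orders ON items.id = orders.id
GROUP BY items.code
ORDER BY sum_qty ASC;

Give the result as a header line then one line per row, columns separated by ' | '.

After JOIN orders (2 rows):
items.qty | items.score | items.id | items.code | orders.dept | orders.id
60 | 8 | 8 | Y1 | fin | 8
7 | 3 | 60 | X1 | mkt | 60
After GROUP BY (2 rows):
items.code | sum_qty
Y1 | 60
X1 | 7
After ORDER BY (2 rows):
items.code | sum_qty
X1 | 7
Y1 | 60

== RESULT ==
items.code | sum_qty
X1 | 7
Y1 | 60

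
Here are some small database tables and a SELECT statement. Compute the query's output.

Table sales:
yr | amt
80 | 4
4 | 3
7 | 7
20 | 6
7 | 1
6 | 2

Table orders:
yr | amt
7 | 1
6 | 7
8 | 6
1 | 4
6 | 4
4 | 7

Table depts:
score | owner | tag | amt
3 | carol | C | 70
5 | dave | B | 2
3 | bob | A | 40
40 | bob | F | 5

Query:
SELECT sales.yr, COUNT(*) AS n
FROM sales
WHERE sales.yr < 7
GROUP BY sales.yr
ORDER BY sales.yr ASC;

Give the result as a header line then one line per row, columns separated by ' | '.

== RESULT ==
sales.yr | n
4 | 1
6 | 1

Derivation:
After WHERE (2 rows):
sales.yr | sales.amt
4 | 3
6 | 2
After GROUP BY (2 rows):
sales.yr | n
4 | 1
6 | 1
After ORDER BY (2 rows):
sales.yr | n
4 | 1
6 | 1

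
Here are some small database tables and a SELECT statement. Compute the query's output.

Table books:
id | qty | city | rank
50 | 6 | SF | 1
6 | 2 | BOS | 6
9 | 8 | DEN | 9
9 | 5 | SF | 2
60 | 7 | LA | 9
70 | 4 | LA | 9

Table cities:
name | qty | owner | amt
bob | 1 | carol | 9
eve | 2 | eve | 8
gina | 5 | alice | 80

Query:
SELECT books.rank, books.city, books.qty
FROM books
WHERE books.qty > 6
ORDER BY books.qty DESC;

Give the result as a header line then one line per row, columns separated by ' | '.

After WHERE (2 rows):
books.id | books.qty | books.city | books.rank
9 | 8 | DEN | 9
60 | 7 | LA | 9
After SELECT (2 rows):
books.rank | books.city | books.qty
9 | DEN | 8
9 | LA | 7
After ORDER BY (2 rows):
books.rank | books.city | books.qty
9 | DEN | 8
9 | LA | 7

== RESULT ==
books.rank | books.city | books.qty
9 | DEN | 8
9 | LA | 7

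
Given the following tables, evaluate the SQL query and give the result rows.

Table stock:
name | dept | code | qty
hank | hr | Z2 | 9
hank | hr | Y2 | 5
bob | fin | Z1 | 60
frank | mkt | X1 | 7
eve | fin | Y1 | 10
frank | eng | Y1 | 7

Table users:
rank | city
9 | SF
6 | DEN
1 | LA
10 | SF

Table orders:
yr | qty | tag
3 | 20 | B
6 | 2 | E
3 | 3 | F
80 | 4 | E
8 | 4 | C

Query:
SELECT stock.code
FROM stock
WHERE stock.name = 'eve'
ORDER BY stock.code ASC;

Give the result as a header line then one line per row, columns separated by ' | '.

== RESULT ==
stock.code
Y1

Derivation:
After WHERE (1 rows):
stock.name | stock.dept | stock.code | stock.qty
eve | fin | Y1 | 10
After SELECT (1 rows):
stock.code
Y1
After ORDER BY (1 rows):
stock.code
Y1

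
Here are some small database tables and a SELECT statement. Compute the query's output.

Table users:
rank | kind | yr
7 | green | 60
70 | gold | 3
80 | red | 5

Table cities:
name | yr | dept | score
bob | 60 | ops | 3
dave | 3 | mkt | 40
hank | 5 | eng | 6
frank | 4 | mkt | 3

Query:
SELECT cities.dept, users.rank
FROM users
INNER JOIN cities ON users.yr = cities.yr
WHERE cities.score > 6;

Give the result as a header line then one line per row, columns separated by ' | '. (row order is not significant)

After JOIN cities (3 rows):
users.rank | users.kind | users.yr | cities.name | cities.yr | cities.dept | cities.score
7 | green | 60 | bob | 60 | ops | 3
70 | gold | 3 | dave | 3 | mkt | 40
80 | red | 5 | hank | 5 | eng | 6
After WHERE (1 rows):
users.rank | users.kind | users.yr | cities.name | cities.yr | cities.dept | cities.score
70 | gold | 3 | dave | 3 | mkt | 40
After SELECT (1 rows):
cities.dept | users.rank
mkt | 70

== RESULT ==
cities.dept | users.rank
mkt | 70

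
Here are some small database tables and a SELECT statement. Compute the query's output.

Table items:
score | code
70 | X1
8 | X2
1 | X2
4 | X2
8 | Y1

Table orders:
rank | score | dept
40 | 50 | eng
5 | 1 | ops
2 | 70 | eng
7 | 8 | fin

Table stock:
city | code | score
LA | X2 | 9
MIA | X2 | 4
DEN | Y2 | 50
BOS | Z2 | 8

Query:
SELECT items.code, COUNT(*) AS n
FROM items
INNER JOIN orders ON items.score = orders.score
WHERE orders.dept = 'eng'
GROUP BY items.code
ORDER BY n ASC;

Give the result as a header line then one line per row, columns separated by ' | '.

== RESULT ==
items.code | n
X1 | 1

Derivation:
After JOIN orders (4 rows):
items.score | items.code | orders.rank | orders.score | orders.dept
70 | X1 | 2 | 70 | eng
8 | X2 | 7 | 8 | fin
1 | X2 | 5 | 1 | ops
8 | Y1 | 7 | 8 | fin
After WHERE (1 rows):
items.score | items.code | orders.rank | orders.score | orders.dept
70 | X1 | 2 | 70 | eng
After GROUP BY (1 rows):
items.code | n
X1 | 1
After ORDER BY (1 rows):
items.code | n
X1 | 1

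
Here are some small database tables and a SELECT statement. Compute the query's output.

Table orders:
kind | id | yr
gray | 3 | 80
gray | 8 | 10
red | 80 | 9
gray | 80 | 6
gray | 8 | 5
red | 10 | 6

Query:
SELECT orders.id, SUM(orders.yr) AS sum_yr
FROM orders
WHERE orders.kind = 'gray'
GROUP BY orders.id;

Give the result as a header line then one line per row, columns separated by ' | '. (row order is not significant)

After WHERE (4 rows):
orders.kind | orders.id | orders.yr
gray | 3 | 80
gray | 8 | 10
gray | 80 | 6
gray | 8 | 5
After GROUP BY (3 rows):
orders.id | sum_yr
3 | 80
8 | 15
80 | 6

== RESULT ==
orders.id | sum_yr
3 | 80
8 | 15
80 | 6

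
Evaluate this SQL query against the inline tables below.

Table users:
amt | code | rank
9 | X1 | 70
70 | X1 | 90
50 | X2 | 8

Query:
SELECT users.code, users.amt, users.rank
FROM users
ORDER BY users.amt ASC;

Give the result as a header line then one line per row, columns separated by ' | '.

== RESULT ==
users.code | users.amt | users.rank
X1 | 9 | 70
X2 | 50 | 8
X1 | 70 | 90

Derivation:
After SELECT (3 rows):
users.code | users.amt | users.rank
X1 | 9 | 70
X1 | 70 | 90
X2 | 50 | 8
After ORDER BY (3 rows):
users.code | users.amt | users.rank
X1 | 9 | 70
X2 | 50 | 8
X1 | 70 | 90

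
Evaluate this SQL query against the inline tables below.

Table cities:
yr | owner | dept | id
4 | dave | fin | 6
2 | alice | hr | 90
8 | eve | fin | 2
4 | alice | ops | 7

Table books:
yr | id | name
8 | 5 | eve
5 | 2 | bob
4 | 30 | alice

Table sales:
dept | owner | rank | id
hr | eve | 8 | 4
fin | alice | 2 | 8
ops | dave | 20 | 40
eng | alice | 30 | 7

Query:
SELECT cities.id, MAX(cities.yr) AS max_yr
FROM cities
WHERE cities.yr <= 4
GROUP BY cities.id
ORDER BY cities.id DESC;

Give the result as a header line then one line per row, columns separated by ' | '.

== RESULT ==
cities.id | max_yr
90 | 2
7 | 4
6 | 4

Derivation:
After WHERE (3 rows):
cities.yr | cities.owner | cities.dept | cities.id
4 | dave | fin | 6
2 | alice | hr | 90
4 | alice | ops | 7
After GROUP BY (3 rows):
cities.id | max_yr
6 | 4
90 | 2
7 | 4
After ORDER BY (3 rows):
cities.id | max_yr
90 | 2
7 | 4
6 | 4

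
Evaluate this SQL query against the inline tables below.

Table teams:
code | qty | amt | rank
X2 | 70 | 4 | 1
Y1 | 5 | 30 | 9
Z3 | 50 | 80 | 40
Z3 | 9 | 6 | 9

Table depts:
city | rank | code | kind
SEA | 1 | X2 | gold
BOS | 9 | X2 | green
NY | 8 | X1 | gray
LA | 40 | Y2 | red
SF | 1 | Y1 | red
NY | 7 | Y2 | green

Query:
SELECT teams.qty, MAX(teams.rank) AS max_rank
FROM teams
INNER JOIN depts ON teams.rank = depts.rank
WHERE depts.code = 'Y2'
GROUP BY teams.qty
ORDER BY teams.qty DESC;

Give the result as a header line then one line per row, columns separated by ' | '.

== RESULT ==
teams.qty | max_rank
50 | 40

Derivation:
After JOIN depts (5 rows):
teams.code | teams.qty | teams.amt | teams.rank | depts.city | depts.rank | depts.code | depts.kind
X2 | 70 | 4 | 1 | SEA | 1 | X2 | gold
X2 | 70 | 4 | 1 | SF | 1 | Y1 | red
Y1 | 5 | 30 | 9 | BOS | 9 | X2 | green
Z3 | 50 | 80 | 40 | LA | 40 | Y2 | red
Z3 | 9 | 6 | 9 | BOS | 9 | X2 | green
After WHERE (1 rows):
teams.code | teams.qty | teams.amt | teams.rank | depts.city | depts.rank | depts.code | depts.kind
Z3 | 50 | 80 | 40 | LA | 40 | Y2 | red
After GROUP BY (1 rows):
teams.qty | max_rank
50 | 40
After ORDER BY (1 rows):
teams.qty | max_rank
50 | 40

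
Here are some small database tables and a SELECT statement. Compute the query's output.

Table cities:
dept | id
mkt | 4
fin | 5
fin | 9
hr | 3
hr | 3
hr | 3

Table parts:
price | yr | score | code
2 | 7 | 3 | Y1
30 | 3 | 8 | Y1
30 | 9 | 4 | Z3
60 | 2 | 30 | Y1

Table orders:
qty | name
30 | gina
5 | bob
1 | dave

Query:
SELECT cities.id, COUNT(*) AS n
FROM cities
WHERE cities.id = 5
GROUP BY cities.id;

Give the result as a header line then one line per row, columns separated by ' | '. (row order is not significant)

After WHERE (1 rows):
cities.dept | cities.id
fin | 5
After GROUP BY (1 rows):
cities.id | n
5 | 1

== RESULT ==
cities.id | n
5 | 1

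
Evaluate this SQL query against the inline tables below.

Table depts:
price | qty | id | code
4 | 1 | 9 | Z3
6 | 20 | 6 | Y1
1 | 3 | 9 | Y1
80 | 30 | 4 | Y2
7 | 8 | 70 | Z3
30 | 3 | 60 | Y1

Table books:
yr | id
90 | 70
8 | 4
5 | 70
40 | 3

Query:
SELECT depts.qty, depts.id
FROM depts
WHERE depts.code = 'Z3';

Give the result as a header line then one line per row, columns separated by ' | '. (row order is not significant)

After WHERE (2 rows):
depts.price | depts.qty | depts.id | depts.code
4 | 1 | 9 | Z3
7 | 8 | 70 | Z3
After SELECT (2 rows):
depts.qty | depts.id
1 | 9
8 | 70

== RESULT ==
depts.qty | depts.id
1 | 9
8 | 70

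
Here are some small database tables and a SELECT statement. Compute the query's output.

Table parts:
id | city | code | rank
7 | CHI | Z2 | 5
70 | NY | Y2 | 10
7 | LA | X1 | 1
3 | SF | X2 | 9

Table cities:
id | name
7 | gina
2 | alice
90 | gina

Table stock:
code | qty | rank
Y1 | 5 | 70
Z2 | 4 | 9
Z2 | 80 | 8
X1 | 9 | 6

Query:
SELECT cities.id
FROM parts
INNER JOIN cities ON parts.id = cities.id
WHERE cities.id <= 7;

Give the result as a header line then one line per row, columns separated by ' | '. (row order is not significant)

After JOIN cities (2 rows):
parts.id | parts.city | parts.code | parts.rank | cities.id | cities.name
7 | CHI | Z2 | 5 | 7 | gina
7 | LA | X1 | 1 | 7 | gina
After WHERE (2 rows):
parts.id | parts.city | parts.code | parts.rank | cities.id | cities.name
7 | CHI | Z2 | 5 | 7 | gina
7 | LA | X1 | 1 | 7 | gina
After SELECT (2 rows):
cities.id
7
7

== RESULT ==
cities.id
7
7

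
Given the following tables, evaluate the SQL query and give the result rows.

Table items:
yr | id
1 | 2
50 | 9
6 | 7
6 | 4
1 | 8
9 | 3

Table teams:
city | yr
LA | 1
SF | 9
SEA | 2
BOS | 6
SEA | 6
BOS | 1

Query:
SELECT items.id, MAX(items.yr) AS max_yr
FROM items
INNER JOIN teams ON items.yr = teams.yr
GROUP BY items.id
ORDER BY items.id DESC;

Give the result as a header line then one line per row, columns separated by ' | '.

== RESULT ==
items.id | max_yr
8 | 1
7 | 6
4 | 6
3 | 9
2 | 1

Derivation:
After JOIN teams (9 rows):
items.yr | items.id | teams.city | teams.yr
1 | 2 | LA | 1
1 | 2 | BOS | 1
6 | 7 | BOS | 6
6 | 7 | SEA | 6
6 | 4 | BOS | 6
6 | 4 | SEA | 6
1 | 8 | LA | 1
1 | 8 | BOS | 1
9 | 3 | SF | 9
After GROUP BY (5 rows):
items.id | max_yr
2 | 1
7 | 6
4 | 6
8 | 1
3 | 9
After ORDER BY (5 rows):
items.id | max_yr
8 | 1
7 | 6
4 | 6
3 | 9
2 | 1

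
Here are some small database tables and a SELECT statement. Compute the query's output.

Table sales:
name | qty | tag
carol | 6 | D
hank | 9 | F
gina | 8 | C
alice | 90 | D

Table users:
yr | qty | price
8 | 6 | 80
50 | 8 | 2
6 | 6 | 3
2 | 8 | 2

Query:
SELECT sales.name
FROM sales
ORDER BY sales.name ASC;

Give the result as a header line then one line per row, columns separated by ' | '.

After SELECT (4 rows):
sales.name
carol
hank
gina
alice
After ORDER BY (4 rows):
sales.name
alice
carol
gina
hank

== RESULT ==
sales.name
alice
carol
gina
hank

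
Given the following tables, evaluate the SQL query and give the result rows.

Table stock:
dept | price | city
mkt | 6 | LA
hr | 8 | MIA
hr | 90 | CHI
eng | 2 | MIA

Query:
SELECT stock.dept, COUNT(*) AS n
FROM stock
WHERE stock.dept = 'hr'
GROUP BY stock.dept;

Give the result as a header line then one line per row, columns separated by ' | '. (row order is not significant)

== RESULT ==
stock.dept | n
hr | 2

Derivation:
After WHERE (2 rows):
stock.dept | stock.price | stock.city
hr | 8 | MIA
hr | 90 | CHI
After GROUP BY (1 rows):
stock.dept | n
hr | 2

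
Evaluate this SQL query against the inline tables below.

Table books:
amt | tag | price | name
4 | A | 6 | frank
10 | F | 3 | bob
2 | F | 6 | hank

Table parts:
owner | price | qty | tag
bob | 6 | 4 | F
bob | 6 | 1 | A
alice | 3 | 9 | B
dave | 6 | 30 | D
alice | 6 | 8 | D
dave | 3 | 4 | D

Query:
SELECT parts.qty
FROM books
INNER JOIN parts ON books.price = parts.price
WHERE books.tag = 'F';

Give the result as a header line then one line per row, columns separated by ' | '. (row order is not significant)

== RESULT ==
parts.qty
9
4
4
1
30
8

Derivation:
After JOIN parts (10 rows):
books.amt | books.tag | books.price | books.name | parts.owner | parts.price | parts.qty | parts.tag
4 | A | 6 | frank | bob | 6 | 4 | F
4 | A | 6 | frank | bob | 6 | 1 | A
4 | A | 6 | frank | dave | 6 | 30 | D
4 | A | 6 | frank | alice | 6 | 8 | D
10 | F | 3 | bob | alice | 3 | 9 | B
10 | F | 3 | bob | dave | 3 | 4 | D
2 | F | 6 | hank | bob | 6 | 4 | F
2 | F | 6 | hank | bob | 6 | 1 | A
2 | F | 6 | hank | dave | 6 | 30 | D
2 | F | 6 | hank | alice | 6 | 8 | D
After WHERE (6 rows):
books.amt | books.tag | books.price | books.name | parts.owner | parts.price | parts.qty | parts.tag
10 | F | 3 | bob | alice | 3 | 9 | B
10 | F | 3 | bob | dave | 3 | 4 | D
2 | F | 6 | hank | bob | 6 | 4 | F
2 | F | 6 | hank | bob | 6 | 1 | A
2 | F | 6 | hank | dave | 6 | 30 | D
2 | F | 6 | hank | alice | 6 | 8 | D
After SELECT (6 rows):
parts.qty
9
4
4
1
30
8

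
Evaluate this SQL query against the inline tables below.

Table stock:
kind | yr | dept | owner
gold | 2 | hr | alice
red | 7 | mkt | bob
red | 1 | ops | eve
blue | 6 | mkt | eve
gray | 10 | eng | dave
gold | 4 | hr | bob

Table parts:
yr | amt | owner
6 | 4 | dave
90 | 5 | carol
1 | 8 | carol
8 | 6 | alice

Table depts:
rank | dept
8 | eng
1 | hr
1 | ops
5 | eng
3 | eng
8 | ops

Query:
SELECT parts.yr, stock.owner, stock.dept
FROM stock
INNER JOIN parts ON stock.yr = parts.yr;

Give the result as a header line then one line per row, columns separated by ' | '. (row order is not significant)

== RESULT ==
parts.yr | stock.owner | stock.dept
1 | eve | ops
6 | eve | mkt

Derivation:
After JOIN parts (2 rows):
stock.kind | stock.yr | stock.dept | stock.owner | parts.yr | parts.amt | parts.owner
red | 1 | ops | eve | 1 | 8 | carol
blue | 6 | mkt | eve | 6 | 4 | dave
After SELECT (2 rows):
parts.yr | stock.owner | stock.dept
1 | eve | ops
6 | eve | mkt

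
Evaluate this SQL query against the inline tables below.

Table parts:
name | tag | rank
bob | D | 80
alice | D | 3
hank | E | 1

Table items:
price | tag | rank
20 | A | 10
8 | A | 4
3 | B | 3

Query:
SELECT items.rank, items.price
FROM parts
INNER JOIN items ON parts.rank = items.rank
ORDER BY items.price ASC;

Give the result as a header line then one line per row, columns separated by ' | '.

After JOIN items (1 rows):
parts.name | parts.tag | parts.rank | items.price | items.tag | items.rank
alice | D | 3 | 3 | B | 3
After SELECT (1 rows):
items.rank | items.price
3 | 3
After ORDER BY (1 rows):
items.rank | items.price
3 | 3

== RESULT ==
items.rank | items.price
3 | 3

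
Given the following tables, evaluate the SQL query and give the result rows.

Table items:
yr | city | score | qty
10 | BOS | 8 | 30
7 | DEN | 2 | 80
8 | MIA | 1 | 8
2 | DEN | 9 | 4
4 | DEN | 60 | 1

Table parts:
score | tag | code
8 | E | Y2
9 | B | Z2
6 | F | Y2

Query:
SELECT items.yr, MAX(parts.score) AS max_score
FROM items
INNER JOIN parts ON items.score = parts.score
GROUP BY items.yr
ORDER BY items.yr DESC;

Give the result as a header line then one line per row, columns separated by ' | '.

== RESULT ==
items.yr | max_score
10 | 8
2 | 9

Derivation:
After JOIN parts (2 rows):
items.yr | items.city | items.score | items.qty | parts.score | parts.tag | parts.code
10 | BOS | 8 | 30 | 8 | E | Y2
2 | DEN | 9 | 4 | 9 | B | Z2
After GROUP BY (2 rows):
items.yr | max_score
10 | 8
2 | 9
After ORDER BY (2 rows):
items.yr | max_score
10 | 8
2 | 9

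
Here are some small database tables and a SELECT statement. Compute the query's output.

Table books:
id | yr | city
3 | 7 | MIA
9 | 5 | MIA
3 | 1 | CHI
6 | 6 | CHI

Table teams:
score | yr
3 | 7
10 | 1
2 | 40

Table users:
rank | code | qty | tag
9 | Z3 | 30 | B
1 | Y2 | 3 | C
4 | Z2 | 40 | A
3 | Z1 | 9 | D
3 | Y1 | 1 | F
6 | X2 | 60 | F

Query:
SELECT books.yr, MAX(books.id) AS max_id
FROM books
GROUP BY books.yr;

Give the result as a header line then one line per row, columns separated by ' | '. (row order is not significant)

After GROUP BY (4 rows):
books.yr | max_id
7 | 3
5 | 9
1 | 3
6 | 6

== RESULT ==
books.yr | max_id
7 | 3
5 | 9
1 | 3
6 | 6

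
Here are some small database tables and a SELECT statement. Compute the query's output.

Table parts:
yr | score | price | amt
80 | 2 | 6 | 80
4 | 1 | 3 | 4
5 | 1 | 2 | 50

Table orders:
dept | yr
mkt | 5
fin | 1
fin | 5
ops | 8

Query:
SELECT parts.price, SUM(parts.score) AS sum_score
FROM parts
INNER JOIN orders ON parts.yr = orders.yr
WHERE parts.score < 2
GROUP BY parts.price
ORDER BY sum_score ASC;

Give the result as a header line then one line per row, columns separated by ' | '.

After JOIN orders (2 rows):
parts.yr | parts.score | parts.price | parts.amt | orders.dept | orders.yr
5 | 1 | 2 | 50 | mkt | 5
5 | 1 | 2 | 50 | fin | 5
After WHERE (2 rows):
parts.yr | parts.score | parts.price | parts.amt | orders.dept | orders.yr
5 | 1 | 2 | 50 | mkt | 5
5 | 1 | 2 | 50 | fin | 5
After GROUP BY (1 rows):
parts.price | sum_score
2 | 2
After ORDER BY (1 rows):
parts.price | sum_score
2 | 2

== RESULT ==
parts.price | sum_score
2 | 2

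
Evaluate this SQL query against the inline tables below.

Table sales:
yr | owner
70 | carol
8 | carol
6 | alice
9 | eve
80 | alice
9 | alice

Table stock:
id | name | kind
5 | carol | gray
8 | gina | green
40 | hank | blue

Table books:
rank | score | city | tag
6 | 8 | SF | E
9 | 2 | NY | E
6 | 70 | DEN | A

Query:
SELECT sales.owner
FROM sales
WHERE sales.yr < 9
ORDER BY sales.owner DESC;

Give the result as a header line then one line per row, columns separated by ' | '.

After WHERE (2 rows):
sales.yr | sales.owner
8 | carol
6 | alice
After SELECT (2 rows):
sales.owner
carol
alice
After ORDER BY (2 rows):
sales.owner
carol
alice

== RESULT ==
sales.owner
carol
alice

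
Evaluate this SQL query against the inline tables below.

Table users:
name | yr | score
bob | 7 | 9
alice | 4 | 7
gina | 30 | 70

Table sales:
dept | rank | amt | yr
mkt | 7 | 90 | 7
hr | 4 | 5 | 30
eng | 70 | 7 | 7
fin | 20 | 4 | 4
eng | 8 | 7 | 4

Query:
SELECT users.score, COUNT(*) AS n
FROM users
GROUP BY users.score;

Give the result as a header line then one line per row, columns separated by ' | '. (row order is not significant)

After GROUP BY (3 rows):
users.score | n
9 | 1
7 | 1
70 | 1

== RESULT ==
users.score | n
9 | 1
7 | 1
70 | 1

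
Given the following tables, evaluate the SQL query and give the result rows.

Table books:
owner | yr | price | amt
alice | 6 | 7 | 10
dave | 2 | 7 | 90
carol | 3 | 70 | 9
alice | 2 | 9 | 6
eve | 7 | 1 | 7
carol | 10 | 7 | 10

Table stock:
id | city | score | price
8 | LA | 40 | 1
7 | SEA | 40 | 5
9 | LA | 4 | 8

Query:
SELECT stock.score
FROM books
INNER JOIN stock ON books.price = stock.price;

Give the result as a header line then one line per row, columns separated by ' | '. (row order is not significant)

After JOIN stock (1 rows):
books.owner | books.yr | books.price | books.amt | stock.id | stock.city | stock.score | stock.price
eve | 7 | 1 | 7 | 8 | LA | 40 | 1
After SELECT (1 rows):
stock.score
40

== RESULT ==
stock.score
40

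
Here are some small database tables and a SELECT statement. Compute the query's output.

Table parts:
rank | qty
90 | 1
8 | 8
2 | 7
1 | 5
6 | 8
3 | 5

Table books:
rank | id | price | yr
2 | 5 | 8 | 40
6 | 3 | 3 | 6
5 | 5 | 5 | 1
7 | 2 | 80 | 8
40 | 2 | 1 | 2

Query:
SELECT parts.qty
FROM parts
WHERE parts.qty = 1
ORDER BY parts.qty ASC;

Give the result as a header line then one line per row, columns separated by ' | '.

== RESULT ==
parts.qty
1

Derivation:
After WHERE (1 rows):
parts.rank | parts.qty
90 | 1
After SELECT (1 rows):
parts.qty
1
After ORDER BY (1 rows):
parts.qty
1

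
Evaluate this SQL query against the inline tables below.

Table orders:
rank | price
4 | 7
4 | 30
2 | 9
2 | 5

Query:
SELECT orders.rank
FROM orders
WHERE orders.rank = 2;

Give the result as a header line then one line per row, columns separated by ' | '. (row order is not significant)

== RESULT ==
orders.rank
2
2

Derivation:
After WHERE (2 rows):
orders.rank | orders.price
2 | 9
2 | 5
After SELECT (2 rows):
orders.rank
2
2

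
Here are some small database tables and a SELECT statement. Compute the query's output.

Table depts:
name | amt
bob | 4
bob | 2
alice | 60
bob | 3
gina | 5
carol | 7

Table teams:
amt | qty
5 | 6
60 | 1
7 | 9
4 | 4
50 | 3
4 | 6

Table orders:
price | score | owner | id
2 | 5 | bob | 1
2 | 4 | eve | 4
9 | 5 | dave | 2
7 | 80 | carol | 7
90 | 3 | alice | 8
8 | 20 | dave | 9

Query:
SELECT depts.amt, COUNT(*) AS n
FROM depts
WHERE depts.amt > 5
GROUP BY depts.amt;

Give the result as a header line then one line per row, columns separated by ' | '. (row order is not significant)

== RESULT ==
depts.amt | n
60 | 1
7 | 1

Derivation:
After WHERE (2 rows):
depts.name | depts.amt
alice | 60
carol | 7
After GROUP BY (2 rows):
depts.amt | n
60 | 1
7 | 1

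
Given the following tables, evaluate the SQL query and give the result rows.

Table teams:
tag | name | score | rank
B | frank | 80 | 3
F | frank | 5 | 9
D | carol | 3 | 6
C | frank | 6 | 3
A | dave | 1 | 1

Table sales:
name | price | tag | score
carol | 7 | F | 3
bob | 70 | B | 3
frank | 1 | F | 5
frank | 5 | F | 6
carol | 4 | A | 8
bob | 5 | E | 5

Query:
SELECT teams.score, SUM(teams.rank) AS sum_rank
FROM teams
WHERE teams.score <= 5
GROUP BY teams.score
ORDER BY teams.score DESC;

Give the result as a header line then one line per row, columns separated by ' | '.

== RESULT ==
teams.score | sum_rank
5 | 9
3 | 6
1 | 1

Derivation:
After WHERE (3 rows):
teams.tag | teams.name | teams.score | teams.rank
F | frank | 5 | 9
D | carol | 3 | 6
A | dave | 1 | 1
After GROUP BY (3 rows):
teams.score | sum_rank
5 | 9
3 | 6
1 | 1
After ORDER BY (3 rows):
teams.score | sum_rank
5 | 9
3 | 6
1 | 1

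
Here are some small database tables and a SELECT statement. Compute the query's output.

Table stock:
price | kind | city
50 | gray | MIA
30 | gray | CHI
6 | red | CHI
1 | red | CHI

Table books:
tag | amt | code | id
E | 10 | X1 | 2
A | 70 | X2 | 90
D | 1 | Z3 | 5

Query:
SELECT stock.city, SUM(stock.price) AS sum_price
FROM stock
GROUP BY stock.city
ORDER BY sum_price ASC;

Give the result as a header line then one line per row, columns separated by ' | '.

After GROUP BY (2 rows):
stock.city | sum_price
MIA | 50
CHI | 37
After ORDER BY (2 rows):
stock.city | sum_price
CHI | 37
MIA | 50

== RESULT ==
stock.city | sum_price
CHI | 37
MIA | 50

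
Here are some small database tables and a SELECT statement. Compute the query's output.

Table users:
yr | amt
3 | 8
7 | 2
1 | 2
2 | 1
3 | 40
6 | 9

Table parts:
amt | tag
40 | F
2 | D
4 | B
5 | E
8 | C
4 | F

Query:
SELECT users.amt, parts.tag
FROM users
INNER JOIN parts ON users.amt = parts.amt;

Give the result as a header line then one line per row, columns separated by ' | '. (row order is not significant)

== RESULT ==
users.amt | parts.tag
8 | C
2 | D
2 | D
40 | F

Derivation:
After JOIN parts (4 rows):
users.yr | users.amt | parts.amt | parts.tag
3 | 8 | 8 | C
7 | 2 | 2 | D
1 | 2 | 2 | D
3 | 40 | 40 | F
After SELECT (4 rows):
users.amt | parts.tag
8 | C
2 | D
2 | D
40 | F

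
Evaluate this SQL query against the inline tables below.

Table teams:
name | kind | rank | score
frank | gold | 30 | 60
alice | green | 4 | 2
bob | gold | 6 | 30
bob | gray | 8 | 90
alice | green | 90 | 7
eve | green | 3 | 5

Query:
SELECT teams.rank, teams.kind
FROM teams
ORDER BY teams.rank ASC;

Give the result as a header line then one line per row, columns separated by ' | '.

After SELECT (6 rows):
teams.rank | teams.kind
30 | gold
4 | green
6 | gold
8 | gray
90 | green
3 | green
After ORDER BY (6 rows):
teams.rank | teams.kind
3 | green
4 | green
6 | gold
8 | gray
30 | gold
90 | green

== RESULT ==
teams.rank | teams.kind
3 | green
4 | green
6 | gold
8 | gray
30 | gold
90 | green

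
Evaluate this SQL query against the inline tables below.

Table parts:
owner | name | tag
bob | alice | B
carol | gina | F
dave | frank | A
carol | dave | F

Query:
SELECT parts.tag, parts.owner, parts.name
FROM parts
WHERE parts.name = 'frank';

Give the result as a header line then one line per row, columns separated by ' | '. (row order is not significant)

After WHERE (1 rows):
parts.owner | parts.name | parts.tag
dave | frank | A
After SELECT (1 rows):
parts.tag | parts.owner | parts.name
A | dave | frank

== RESULT ==
parts.tag | parts.owner | parts.name
A | dave | frank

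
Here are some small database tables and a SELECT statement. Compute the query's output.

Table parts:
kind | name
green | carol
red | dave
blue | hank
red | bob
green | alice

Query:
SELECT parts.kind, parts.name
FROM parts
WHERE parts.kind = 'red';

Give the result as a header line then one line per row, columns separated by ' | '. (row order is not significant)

After WHERE (2 rows):
parts.kind | parts.name
red | dave
red | bob
After SELECT (2 rows):
parts.kind | parts.name
red | dave
red | bob

== RESULT ==
parts.kind | parts.name
red | dave
red | bob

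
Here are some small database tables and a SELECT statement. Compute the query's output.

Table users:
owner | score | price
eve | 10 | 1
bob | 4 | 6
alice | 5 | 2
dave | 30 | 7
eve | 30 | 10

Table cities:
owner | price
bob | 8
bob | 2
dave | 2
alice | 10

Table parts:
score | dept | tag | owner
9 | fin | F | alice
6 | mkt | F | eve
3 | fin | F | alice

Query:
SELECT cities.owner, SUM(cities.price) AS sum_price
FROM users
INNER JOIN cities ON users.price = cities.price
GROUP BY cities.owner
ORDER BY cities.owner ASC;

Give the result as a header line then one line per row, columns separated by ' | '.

== RESULT ==
cities.owner | sum_price
alice | 10
bob | 2
dave | 2

Derivation:
After JOIN cities (3 rows):
users.owner | users.score | users.price | cities.owner | cities.price
alice | 5 | 2 | bob | 2
alice | 5 | 2 | dave | 2
eve | 30 | 10 | alice | 10
After GROUP BY (3 rows):
cities.owner | sum_price
bob | 2
dave | 2
alice | 10
After ORDER BY (3 rows):
cities.owner | sum_price
alice | 10
bob | 2
dave | 2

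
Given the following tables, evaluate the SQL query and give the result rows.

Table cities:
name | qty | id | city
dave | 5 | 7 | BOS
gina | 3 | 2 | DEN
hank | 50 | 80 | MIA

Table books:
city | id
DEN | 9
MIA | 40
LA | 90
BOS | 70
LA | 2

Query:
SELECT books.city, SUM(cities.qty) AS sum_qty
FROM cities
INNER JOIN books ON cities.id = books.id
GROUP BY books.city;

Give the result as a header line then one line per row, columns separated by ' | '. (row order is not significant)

After JOIN books (1 rows):
cities.name | cities.qty | cities.id | cities.city | books.city | books.id
gina | 3 | 2 | DEN | LA | 2
After GROUP BY (1 rows):
books.city | sum_qty
LA | 3

== RESULT ==
books.city | sum_qty
LA | 3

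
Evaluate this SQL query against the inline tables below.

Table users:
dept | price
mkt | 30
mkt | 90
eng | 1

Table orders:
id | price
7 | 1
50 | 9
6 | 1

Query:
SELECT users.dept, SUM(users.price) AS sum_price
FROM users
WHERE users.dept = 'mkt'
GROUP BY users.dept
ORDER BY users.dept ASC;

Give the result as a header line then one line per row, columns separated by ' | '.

== RESULT ==
users.dept | sum_price
mkt | 120

Derivation:
After WHERE (2 rows):
users.dept | users.price
mkt | 30
mkt | 90
After GROUP BY (1 rows):
users.dept | sum_price
mkt | 120
After ORDER BY (1 rows):
users.dept | sum_price
mkt | 120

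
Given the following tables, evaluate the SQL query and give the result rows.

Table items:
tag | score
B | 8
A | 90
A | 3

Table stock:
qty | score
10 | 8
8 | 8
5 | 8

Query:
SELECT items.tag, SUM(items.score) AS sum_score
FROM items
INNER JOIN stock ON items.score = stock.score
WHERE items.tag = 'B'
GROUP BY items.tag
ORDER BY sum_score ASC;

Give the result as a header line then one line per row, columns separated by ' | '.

== RESULT ==
items.tag | sum_score
B | 24

Derivation:
After JOIN stock (3 rows):
items.tag | items.score | stock.qty | stock.score
B | 8 | 10 | 8
B | 8 | 8 | 8
B | 8 | 5 | 8
After WHERE (3 rows):
items.tag | items.score | stock.qty | stock.score
B | 8 | 10 | 8
B | 8 | 8 | 8
B | 8 | 5 | 8
After GROUP BY (1 rows):
items.tag | sum_score
B | 24
After ORDER BY (1 rows):
items.tag | sum_score
B | 24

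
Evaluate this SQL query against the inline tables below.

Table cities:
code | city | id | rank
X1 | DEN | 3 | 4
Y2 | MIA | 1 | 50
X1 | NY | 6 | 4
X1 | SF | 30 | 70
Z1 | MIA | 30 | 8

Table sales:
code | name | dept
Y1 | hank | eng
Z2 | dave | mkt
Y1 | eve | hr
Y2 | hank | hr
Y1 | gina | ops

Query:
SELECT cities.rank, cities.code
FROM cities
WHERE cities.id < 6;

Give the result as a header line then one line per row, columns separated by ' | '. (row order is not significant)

== RESULT ==
cities.rank | cities.code
4 | X1
50 | Y2

Derivation:
After WHERE (2 rows):
cities.code | cities.city | cities.id | cities.rank
X1 | DEN | 3 | 4
Y2 | MIA | 1 | 50
After SELECT (2 rows):
cities.rank | cities.code
4 | X1
50 | Y2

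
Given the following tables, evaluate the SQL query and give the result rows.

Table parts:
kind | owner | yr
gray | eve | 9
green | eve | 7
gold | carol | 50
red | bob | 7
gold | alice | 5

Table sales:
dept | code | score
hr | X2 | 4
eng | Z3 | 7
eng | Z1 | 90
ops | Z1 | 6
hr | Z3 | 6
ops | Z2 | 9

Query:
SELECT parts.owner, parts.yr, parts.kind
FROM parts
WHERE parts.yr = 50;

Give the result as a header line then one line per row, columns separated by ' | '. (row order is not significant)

== RESULT ==
parts.owner | parts.yr | parts.kind
carol | 50 | gold

Derivation:
After WHERE (1 rows):
parts.kind | parts.owner | parts.yr
gold | carol | 50
After SELECT (1 rows):
parts.owner | parts.yr | parts.kind
carol | 50 | gold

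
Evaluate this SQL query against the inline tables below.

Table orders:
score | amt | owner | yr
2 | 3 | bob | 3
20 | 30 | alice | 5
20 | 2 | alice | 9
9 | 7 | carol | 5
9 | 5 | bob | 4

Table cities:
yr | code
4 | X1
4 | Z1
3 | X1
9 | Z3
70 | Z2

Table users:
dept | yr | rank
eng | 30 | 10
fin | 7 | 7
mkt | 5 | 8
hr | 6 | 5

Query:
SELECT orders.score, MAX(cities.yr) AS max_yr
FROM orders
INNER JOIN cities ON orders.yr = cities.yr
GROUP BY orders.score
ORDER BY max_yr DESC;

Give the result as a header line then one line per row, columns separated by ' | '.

After JOIN cities (4 rows):
orders.score | orders.amt | orders.owner | orders.yr | cities.yr | cities.code
2 | 3 | bob | 3 | 3 | X1
20 | 2 | alice | 9 | 9 | Z3
9 | 5 | bob | 4 | 4 | X1
9 | 5 | bob | 4 | 4 | Z1
After GROUP BY (3 rows):
orders.score | max_yr
2 | 3
20 | 9
9 | 4
After ORDER BY (3 rows):
orders.score | max_yr
20 | 9
9 | 4
2 | 3

== RESULT ==
orders.score | max_yr
20 | 9
9 | 4
2 | 3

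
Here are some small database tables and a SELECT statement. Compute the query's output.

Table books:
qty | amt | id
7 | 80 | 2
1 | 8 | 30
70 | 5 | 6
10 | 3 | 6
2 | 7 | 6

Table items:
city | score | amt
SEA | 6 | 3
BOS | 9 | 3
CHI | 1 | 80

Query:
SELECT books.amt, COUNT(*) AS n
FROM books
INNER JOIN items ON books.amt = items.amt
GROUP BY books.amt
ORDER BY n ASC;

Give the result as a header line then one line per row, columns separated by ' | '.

After JOIN items (3 rows):
books.qty | books.amt | books.id | items.city | items.score | items.amt
7 | 80 | 2 | CHI | 1 | 80
10 | 3 | 6 | SEA | 6 | 3
10 | 3 | 6 | BOS | 9 | 3
After GROUP BY (2 rows):
books.amt | n
80 | 1
3 | 2
After ORDER BY (2 rows):
books.amt | n
80 | 1
3 | 2

== RESULT ==
books.amt | n
80 | 1
3 | 2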